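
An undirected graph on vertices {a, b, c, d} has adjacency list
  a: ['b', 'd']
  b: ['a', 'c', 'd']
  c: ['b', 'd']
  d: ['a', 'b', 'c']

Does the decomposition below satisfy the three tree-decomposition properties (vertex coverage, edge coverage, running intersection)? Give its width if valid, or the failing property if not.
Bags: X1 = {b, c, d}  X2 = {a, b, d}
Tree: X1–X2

Yes; width 2.

Vertex coverage: the bags together contain {a, b, c, d}, the full vertex set. Edge coverage: each edge of G has both endpoints in at least one bag. Running intersection: for every vertex, the bags containing it form a connected subtree. All three properties hold, so this is a valid tree decomposition of width max|bag| − 1 = 2, and hence tw(G) ≤ 2.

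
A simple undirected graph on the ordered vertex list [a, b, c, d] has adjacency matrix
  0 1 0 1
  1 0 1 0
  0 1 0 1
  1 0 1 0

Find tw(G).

2

A width-2 tree decomposition is:
Bags: B1 = {b, c, d}  B2 = {a, b, d}
Tree: B1–B2
Each bag holds 3 vertices, so the decomposition has width 2, which upper-bounds the treewidth. For the lower bound, G contains the cycle d–c–b–a–d, so G is not a forest; only forests have treewidth ≤ 1, hence tw(G) ≥ 2. Combining the bounds, tw(G) = 2.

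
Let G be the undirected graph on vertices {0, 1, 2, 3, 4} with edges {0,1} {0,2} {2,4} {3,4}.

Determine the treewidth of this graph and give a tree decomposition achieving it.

Each bag holds 2 vertices, so the decomposition has width 1, which upper-bounds the treewidth. Any graph with an edge has treewidth ≥ 1, and G has the edge 1–0. Therefore the treewidth is 1.

Treewidth 1.
One such decomposition:
Bags: B1 = {0, 1}  B2 = {0, 2}  B3 = {2, 4}  B4 = {3, 4}
Tree: B1–B2, B2–B3, B3–B4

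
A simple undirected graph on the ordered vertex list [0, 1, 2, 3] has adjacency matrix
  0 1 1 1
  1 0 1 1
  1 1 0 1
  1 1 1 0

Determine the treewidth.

A width-3 tree decomposition is:
Bags: B1 = {0, 1, 2, 3}
Tree: (single bag)
With just one bag of size 4, the width is 4 − 1 = 3, so tw(G) ≤ 3. On the other hand G contains the 4-clique {0, 1, 2, 3}. A clique must lie in a single bag of any decomposition, so no decomposition can have width below 3. Hence tw(G) = 3 exactly.

3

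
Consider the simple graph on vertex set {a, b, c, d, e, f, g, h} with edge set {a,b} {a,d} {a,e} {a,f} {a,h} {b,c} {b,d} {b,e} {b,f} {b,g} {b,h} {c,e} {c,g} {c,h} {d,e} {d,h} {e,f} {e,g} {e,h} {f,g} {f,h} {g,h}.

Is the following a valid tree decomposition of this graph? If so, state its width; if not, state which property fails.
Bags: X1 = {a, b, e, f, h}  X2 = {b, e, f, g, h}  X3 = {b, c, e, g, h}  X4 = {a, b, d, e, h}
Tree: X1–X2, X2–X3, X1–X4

Yes; width 4.

Vertex coverage: the bags together contain {a, b, c, d, e, f, g, h}, the full vertex set. Edge coverage: each edge of G has both endpoints in at least one bag. Running intersection: for every vertex, the bags containing it form a connected subtree. All three properties hold, so this is a valid tree decomposition of width max|bag| − 1 = 4, and hence tw(G) ≤ 4.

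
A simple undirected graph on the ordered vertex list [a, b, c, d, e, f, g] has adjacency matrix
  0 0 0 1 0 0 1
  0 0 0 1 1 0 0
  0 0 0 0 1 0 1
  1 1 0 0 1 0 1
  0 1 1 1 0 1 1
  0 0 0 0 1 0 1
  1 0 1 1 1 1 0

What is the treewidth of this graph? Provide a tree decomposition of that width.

Every bag has size at most 3, so the width is 3 − 1 = 2 and tw(G) ≤ 2. On the other hand G contains the 3-clique {d, e, g}. A clique must lie in a single bag of any decomposition, so no decomposition can have width below 2. The upper and lower bounds meet at 2, so that is the treewidth.

Treewidth 2.
One optimal decomposition is:
Bags: B1 = {d, e, g}  B2 = {b, d, e}  B3 = {e, f, g}  B4 = {a, d, g}  B5 = {c, e, g}
Tree: B1–B2, B1–B3, B1–B4, B1–B5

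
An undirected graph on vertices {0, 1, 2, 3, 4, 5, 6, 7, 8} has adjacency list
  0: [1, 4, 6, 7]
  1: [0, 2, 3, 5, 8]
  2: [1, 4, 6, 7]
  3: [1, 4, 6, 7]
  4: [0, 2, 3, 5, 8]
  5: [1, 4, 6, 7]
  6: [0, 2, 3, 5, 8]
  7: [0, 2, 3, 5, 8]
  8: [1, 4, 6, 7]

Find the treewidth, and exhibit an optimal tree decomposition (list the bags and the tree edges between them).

Each bag holds 5 vertices, so the decomposition has width 4, which upper-bounds the treewidth. For the lower bound: the 5 vertex sets {6,8}, {0,4}, {5,7}, {1}, {2} are disjoint, each induces a connected subgraph, and every pair is joined by at least one edge of G. Contracting each set to a single vertex therefore yields K_{5} as a minor, and since treewidth is minor-monotone, tw(G) ≥ tw(K_{5}) = 4. Combining the bounds, tw(G) = 4.

Treewidth 4.
One such decomposition:
Bags: B1 = {1, 4, 6, 7, 8}  B2 = {0, 1, 4, 6, 7}  B3 = {1, 4, 5, 6, 7}  B4 = {1, 2, 4, 6, 7}  B5 = {1, 3, 4, 6, 7}
Tree: B1–B2, B2–B3, B3–B4, B4–B5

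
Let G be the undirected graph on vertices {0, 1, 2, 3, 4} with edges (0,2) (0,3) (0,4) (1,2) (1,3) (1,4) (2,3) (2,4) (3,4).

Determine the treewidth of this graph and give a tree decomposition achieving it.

Every bag has size at most 4, so the width is 4 − 1 = 3 and tw(G) ≤ 3. On the other hand G contains the 4-clique {0, 2, 3, 4}. A clique must lie in a single bag of any decomposition, so no decomposition can have width below 3. Combining the bounds, tw(G) = 3.

Treewidth 3.
One optimal decomposition is:
Bags: B1 = {1, 2, 3, 4}  B2 = {0, 2, 3, 4}
Tree: B1–B2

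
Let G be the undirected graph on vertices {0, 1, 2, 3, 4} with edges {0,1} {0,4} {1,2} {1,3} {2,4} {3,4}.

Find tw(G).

2

A width-2 tree decomposition is:
Bags: B1 = {1, 2, 4}  B2 = {0, 1, 4}  B3 = {1, 3, 4}
Tree: B1–B2, B2–B3
Every bag has size at most 3, so the width is 3 − 1 = 2 and tw(G) ≤ 2. For the lower bound, G contains the cycle 1–2–4–0–1, so G is not a forest; only forests have treewidth ≤ 1, hence tw(G) ≥ 2. Therefore the treewidth is 2.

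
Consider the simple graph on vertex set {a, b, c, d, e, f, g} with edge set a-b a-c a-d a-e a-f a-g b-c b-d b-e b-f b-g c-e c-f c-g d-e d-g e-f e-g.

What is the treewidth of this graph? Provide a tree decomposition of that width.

Treewidth 4.
One optimal decomposition is:
Bags: B1 = {a, b, d, e, g}  B2 = {a, b, c, e, g}  B3 = {a, b, c, e, f}
Tree: B1–B2, B2–B3

Every bag has size at most 5, so the width is 5 − 1 = 4 and tw(G) ≤ 4. On the other hand G contains the 5-clique {a, b, d, e, g}. A clique must lie in a single bag of any decomposition, so no decomposition can have width below 4. Therefore the treewidth is 4.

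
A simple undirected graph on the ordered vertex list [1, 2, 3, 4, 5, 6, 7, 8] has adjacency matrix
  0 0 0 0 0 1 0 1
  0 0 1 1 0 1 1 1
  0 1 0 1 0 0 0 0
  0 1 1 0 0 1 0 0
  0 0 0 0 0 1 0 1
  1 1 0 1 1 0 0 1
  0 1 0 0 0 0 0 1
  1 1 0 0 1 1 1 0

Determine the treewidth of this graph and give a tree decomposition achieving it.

Treewidth 2.
One optimal decomposition is:
Bags: B1 = {2, 6, 8}  B2 = {2, 4, 6}  B3 = {1, 6, 8}  B4 = {5, 6, 8}  B5 = {2, 7, 8}  B6 = {2, 3, 4}
Tree: B1–B2, B1–B3, B3–B4, B1–B5, B2–B6

The largest bag has 3 vertices, giving width 2; this decomposition certifies tw(G) ≤ 2. Conversely, {1, 6, 8} is a clique of size 3, and the vertices of any clique must share a bag in every tree decomposition; so some bag has ≥ 3 vertices and tw(G) ≥ 2. Hence tw(G) = 2 exactly.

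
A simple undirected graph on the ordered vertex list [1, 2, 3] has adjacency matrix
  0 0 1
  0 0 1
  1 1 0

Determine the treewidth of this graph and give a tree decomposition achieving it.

Treewidth 1.
One optimal decomposition is:
Bags: B1 = {2, 3}  B2 = {1, 3}
Tree: B1–B2

Each bag holds 2 vertices, so the decomposition has width 1, which upper-bounds the treewidth. Since G has at least one edge (e.g. 2–3), it is not an edgeless graph, so tw(G) ≥ 1. Therefore the treewidth is 1.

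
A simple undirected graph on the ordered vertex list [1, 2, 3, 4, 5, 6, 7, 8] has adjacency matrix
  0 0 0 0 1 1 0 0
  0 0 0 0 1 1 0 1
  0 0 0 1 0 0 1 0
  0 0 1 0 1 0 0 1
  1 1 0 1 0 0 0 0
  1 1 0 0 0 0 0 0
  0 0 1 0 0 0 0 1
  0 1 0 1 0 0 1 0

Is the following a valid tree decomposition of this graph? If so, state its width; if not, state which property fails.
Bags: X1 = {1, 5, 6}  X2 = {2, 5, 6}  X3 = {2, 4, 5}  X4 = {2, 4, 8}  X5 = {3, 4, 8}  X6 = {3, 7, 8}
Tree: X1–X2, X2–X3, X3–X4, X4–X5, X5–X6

Checking the three conditions: (i) the bags cover all of {1, 2, 3, 4, 5, 6, 7, 8}; (ii) for each edge, some bag contains both endpoints; (iii) the bags containing any fixed vertex form a subtree. All hold, so the decomposition is valid with width 3 − 1 = 2.

Yes; width 2.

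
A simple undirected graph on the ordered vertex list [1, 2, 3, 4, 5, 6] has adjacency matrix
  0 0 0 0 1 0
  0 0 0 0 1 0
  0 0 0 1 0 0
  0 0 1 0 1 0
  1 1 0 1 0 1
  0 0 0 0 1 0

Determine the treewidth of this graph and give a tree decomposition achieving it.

Every bag has size at most 2, so the width is 2 − 1 = 1 and tw(G) ≤ 1. Since G has at least one edge (e.g. 5–6), it is not an edgeless graph, so tw(G) ≥ 1. The upper and lower bounds meet at 1, so that is the treewidth.

Treewidth 1.
One such decomposition:
Bags: B1 = {5, 6}  B2 = {2, 5}  B3 = {1, 5}  B4 = {4, 5}  B5 = {3, 4}
Tree: B1–B2, B1–B3, B2–B4, B4–B5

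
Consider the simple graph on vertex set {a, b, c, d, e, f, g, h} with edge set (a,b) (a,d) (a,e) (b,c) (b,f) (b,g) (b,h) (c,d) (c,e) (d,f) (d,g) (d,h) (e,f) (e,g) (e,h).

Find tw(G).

A width-3 tree decomposition is:
Bags: B1 = {a, b, d, e}  B2 = {b, c, d, e}  B3 = {b, d, e, f}  B4 = {b, d, e, g}  B5 = {b, d, e, h}
Tree: B1–B2, B2–B3, B3–B4, B4–B5
Each bag holds 4 vertices, so the decomposition has width 3, which upper-bounds the treewidth. For the lower bound: the 4 vertex sets {a,d}, {c,e}, {b}, {f} are disjoint, each induces a connected subgraph, and every pair is joined by at least one edge of G. Contracting each set to a single vertex therefore yields K_{4} as a minor, and since treewidth is minor-monotone, tw(G) ≥ tw(K_{4}) = 3. Combining the bounds, tw(G) = 3.

3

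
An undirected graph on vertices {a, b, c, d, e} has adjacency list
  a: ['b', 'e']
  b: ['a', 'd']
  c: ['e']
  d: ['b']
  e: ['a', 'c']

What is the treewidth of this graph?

1

A width-1 tree decomposition is:
Bags: B1 = {b, d}  B2 = {a, b}  B3 = {a, e}  B4 = {c, e}
Tree: B1–B2, B2–B3, B3–B4
The largest bag has 2 vertices, giving width 1; this decomposition certifies tw(G) ≤ 1. Since G has at least one edge (e.g. d–b), it is not an edgeless graph, so tw(G) ≥ 1. Hence tw(G) = 1 exactly.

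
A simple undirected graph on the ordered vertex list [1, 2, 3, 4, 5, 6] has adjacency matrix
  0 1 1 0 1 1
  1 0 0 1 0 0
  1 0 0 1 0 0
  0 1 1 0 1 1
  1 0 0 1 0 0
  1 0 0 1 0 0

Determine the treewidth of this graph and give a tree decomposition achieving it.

Treewidth 2.
Bags: B1 = {1, 4, 5}  B2 = {1, 2, 4}  B3 = {1, 3, 4}  B4 = {1, 4, 6}
Tree: B1–B2, B2–B3, B3–B4

The largest bag has 3 vertices, giving width 2; this decomposition certifies tw(G) ≤ 2. The edges 1–5–4–2–1 form a cycle, so G is not a tree and its treewidth is at least 2. Hence tw(G) = 2 exactly.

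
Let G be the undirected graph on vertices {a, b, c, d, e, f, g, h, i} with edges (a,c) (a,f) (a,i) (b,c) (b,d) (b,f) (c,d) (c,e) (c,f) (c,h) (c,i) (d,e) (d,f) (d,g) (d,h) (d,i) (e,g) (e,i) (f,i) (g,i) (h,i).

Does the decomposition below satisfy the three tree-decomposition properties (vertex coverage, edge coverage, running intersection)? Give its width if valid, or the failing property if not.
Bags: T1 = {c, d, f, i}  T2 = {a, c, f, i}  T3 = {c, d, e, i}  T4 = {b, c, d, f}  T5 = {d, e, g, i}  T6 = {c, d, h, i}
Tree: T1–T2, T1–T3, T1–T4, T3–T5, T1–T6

Yes; width 3.

Checking the three conditions: (i) the bags cover all of {a, b, c, d, e, f, g, h, i}; (ii) for each edge, some bag contains both endpoints; (iii) the bags containing any fixed vertex form a subtree. All hold, so the decomposition is valid with width 4 − 1 = 3.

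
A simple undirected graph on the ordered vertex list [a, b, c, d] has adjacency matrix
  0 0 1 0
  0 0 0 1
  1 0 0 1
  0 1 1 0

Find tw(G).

1

A width-1 tree decomposition is:
Bags: B1 = {c, d}  B2 = {b, d}  B3 = {a, c}
Tree: B1–B2, B1–B3
Every bag has size at most 2, so the width is 2 − 1 = 1 and tw(G) ≤ 1. G has an edge, so its treewidth is at least 1. The upper and lower bounds meet at 1, so that is the treewidth.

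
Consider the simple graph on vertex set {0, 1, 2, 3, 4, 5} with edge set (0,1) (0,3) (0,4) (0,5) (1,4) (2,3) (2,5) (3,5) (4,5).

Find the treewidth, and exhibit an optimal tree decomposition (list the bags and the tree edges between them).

Treewidth 2.
Bags: B1 = {2, 3, 5}  B2 = {0, 3, 5}  B3 = {0, 4, 5}  B4 = {0, 1, 4}
Tree: B1–B2, B2–B3, B3–B4

The largest bag has 3 vertices, giving width 2; this decomposition certifies tw(G) ≤ 2. On the other hand G contains the 3-clique {0, 3, 5}. A clique must lie in a single bag of any decomposition, so no decomposition can have width below 2. Hence tw(G) = 2 exactly.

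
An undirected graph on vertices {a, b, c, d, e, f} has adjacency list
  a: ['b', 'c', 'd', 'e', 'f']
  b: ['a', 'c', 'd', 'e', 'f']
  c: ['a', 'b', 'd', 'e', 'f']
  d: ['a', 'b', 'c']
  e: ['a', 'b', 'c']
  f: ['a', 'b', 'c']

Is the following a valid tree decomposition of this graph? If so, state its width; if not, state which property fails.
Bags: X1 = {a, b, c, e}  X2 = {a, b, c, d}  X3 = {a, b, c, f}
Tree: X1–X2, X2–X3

Yes; width 3.

Checking the three conditions: (i) the bags cover all of {a, b, c, d, e, f}; (ii) for each edge, some bag contains both endpoints; (iii) the bags containing any fixed vertex form a subtree. All hold, so the decomposition is valid with width 4 − 1 = 3.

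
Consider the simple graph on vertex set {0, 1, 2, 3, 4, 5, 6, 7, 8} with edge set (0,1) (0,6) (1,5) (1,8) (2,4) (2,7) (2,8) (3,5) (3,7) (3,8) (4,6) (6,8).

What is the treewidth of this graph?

A width-3 tree decomposition is:
Bags: B1 = {0, 1, 4, 6}  B2 = {1, 4, 6, 8}  B3 = {1, 2, 4, 8}  B4 = {1, 2, 5, 8}  B5 = {2, 3, 5, 8}  B6 = {2, 3, 5, 7}
Tree: B1–B2, B2–B3, B3–B4, B4–B5, B5–B6
Each bag holds 4 vertices, so the decomposition has width 3, which upper-bounds the treewidth. For the lower bound: the 4 vertex sets {0,4,6}, {1}, {8}, {2,3,5,7} are disjoint, each induces a connected subgraph, and every pair is joined by at least one edge of G. Contracting each set to a single vertex therefore yields K_{4} as a minor, and since treewidth is minor-monotone, tw(G) ≥ tw(K_{4}) = 3. Therefore the treewidth is 3.

3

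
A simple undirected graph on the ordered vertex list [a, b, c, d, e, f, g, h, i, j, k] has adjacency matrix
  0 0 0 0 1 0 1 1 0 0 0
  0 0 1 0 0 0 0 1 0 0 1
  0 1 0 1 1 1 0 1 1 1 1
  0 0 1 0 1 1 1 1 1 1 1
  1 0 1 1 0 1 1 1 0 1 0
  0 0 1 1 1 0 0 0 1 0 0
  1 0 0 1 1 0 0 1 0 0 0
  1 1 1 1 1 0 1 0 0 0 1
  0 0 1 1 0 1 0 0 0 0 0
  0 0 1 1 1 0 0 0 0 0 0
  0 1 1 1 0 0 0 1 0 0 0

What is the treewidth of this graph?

3

A width-3 tree decomposition is:
Bags: B1 = {c, d, e, j}  B2 = {c, d, e, h}  B3 = {c, d, h, k}  B4 = {d, e, g, h}  B5 = {a, e, g, h}  B6 = {c, d, e, f}  B7 = {b, c, h, k}  B8 = {c, d, f, i}
Tree: B1–B2, B2–B3, B2–B4, B4–B5, B2–B6, B3–B7, B6–B8
Every bag has size at most 4, so the width is 4 − 1 = 3 and tw(G) ≤ 3. On the other hand G contains the 4-clique {d, e, g, h}. A clique must lie in a single bag of any decomposition, so no decomposition can have width below 3. Combining the bounds, tw(G) = 3.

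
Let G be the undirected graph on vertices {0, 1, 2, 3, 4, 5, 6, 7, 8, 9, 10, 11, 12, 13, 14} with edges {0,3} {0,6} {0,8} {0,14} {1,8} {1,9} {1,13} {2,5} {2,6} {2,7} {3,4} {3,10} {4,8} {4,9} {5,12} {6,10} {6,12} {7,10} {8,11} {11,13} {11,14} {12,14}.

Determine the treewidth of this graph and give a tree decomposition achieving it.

Every bag has size at most 4, so the width is 4 − 1 = 3 and tw(G) ≤ 3. For the lower bound: the 4 vertex sets {1,9,13}, {11}, {8}, {0,3,4,14} are disjoint, each induces a connected subgraph, and every pair is joined by at least one edge of G. Contracting each set to a single vertex therefore yields K_{4} as a minor, and since treewidth is minor-monotone, tw(G) ≥ tw(K_{4}) = 3. Combining the bounds, tw(G) = 3.

Treewidth 3.
One optimal decomposition is:
Bags: B1 = {1, 9, 11, 13}  B2 = {1, 8, 9, 11}  B3 = {4, 8, 9, 11}  B4 = {4, 8, 11, 14}  B5 = {0, 4, 8, 14}  B6 = {0, 3, 4, 14}  B7 = {0, 3, 12, 14}  B8 = {0, 3, 6, 12}  B9 = {3, 6, 10, 12}  B10 = {5, 6, 10, 12}  B11 = {2, 5, 6, 10}  B12 = {2, 5, 7, 10}
Tree: B1–B2, B2–B3, B3–B4, B4–B5, B5–B6, B6–B7, B7–B8, B8–B9, B9–B10, B10–B11, B11–B12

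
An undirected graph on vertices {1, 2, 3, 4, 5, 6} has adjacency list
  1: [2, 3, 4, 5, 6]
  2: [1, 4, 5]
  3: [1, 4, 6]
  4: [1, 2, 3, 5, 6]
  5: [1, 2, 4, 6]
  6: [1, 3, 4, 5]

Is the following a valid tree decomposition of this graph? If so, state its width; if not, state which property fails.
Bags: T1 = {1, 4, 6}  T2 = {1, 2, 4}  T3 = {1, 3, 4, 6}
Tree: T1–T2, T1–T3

No — vertex 5 appears in no bag.

A tree decomposition must satisfy three properties: every vertex lies in some bag; for every edge, both endpoints lie together in some bag; and for every vertex, the bags containing it form a connected subtree. Here vertex 5 appears in no bag, so the decomposition is invalid.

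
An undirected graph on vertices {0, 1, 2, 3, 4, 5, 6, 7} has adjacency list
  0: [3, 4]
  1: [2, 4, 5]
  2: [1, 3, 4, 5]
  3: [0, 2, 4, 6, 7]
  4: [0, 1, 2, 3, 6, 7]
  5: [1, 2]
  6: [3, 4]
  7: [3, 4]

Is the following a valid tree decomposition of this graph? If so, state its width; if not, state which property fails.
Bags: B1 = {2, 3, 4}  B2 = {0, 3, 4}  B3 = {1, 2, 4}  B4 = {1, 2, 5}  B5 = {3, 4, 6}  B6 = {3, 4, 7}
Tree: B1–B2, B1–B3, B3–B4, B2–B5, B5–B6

Yes; width 2.

Checking the three conditions: (i) the bags cover all of {0, 1, 2, 3, 4, 5, 6, 7}; (ii) for each edge, some bag contains both endpoints; (iii) the bags containing any fixed vertex form a subtree. All hold, so the decomposition is valid with width 3 − 1 = 2.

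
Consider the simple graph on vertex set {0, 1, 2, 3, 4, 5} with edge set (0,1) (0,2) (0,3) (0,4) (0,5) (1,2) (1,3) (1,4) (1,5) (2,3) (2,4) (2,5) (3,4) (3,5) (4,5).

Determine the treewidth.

A width-5 tree decomposition is:
Bags: B1 = {0, 1, 2, 3, 4, 5}
Tree: (single bag)
With just one bag of size 6, the width is 6 − 1 = 5, so tw(G) ≤ 5. For the lower bound, the 6 vertices {0, 1, 2, 3, 4, 5} are pairwise adjacent, and any tree decomposition puts a clique entirely inside one bag — forcing width ≥ 5. The upper and lower bounds meet at 5, so that is the treewidth.

5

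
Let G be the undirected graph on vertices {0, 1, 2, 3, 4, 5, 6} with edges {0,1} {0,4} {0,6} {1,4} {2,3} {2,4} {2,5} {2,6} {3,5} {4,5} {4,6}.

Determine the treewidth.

A width-2 tree decomposition is:
Bags: B1 = {2, 4, 6}  B2 = {2, 4, 5}  B3 = {0, 4, 6}  B4 = {2, 3, 5}  B5 = {0, 1, 4}
Tree: B1–B2, B1–B3, B2–B4, B3–B5
Every bag has size at most 3, so the width is 3 − 1 = 2 and tw(G) ≤ 2. Conversely, {2, 3, 5} is a clique of size 3, and the vertices of any clique must share a bag in every tree decomposition; so some bag has ≥ 3 vertices and tw(G) ≥ 2. Hence tw(G) = 2 exactly.

2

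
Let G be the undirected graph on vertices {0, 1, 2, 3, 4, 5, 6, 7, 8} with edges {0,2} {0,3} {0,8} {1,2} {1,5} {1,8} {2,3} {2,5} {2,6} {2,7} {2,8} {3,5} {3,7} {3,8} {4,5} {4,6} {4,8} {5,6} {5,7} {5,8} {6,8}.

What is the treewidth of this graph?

A width-3 tree decomposition is:
Bags: B1 = {2, 5, 6, 8}  B2 = {2, 3, 5, 8}  B3 = {2, 3, 5, 7}  B4 = {0, 2, 3, 8}  B5 = {4, 5, 6, 8}  B6 = {1, 2, 5, 8}
Tree: B1–B2, B2–B3, B2–B4, B1–B5, B1–B6
Each bag holds 4 vertices, so the decomposition has width 3, which upper-bounds the treewidth. On the other hand G contains the 4-clique {0, 2, 3, 8}. A clique must lie in a single bag of any decomposition, so no decomposition can have width below 3. Therefore the treewidth is 3.

3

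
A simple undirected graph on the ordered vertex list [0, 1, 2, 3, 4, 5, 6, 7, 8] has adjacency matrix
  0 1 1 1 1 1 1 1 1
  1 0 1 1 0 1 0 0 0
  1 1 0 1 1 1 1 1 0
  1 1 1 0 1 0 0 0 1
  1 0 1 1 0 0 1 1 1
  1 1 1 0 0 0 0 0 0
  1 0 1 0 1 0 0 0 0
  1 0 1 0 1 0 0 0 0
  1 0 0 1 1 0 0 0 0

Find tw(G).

A width-3 tree decomposition is:
Bags: B1 = {0, 3, 4, 8}  B2 = {0, 2, 3, 4}  B3 = {0, 1, 2, 3}  B4 = {0, 2, 4, 6}  B5 = {0, 2, 4, 7}  B6 = {0, 1, 2, 5}
Tree: B1–B2, B2–B3, B2–B4, B2–B5, B3–B6
Each bag holds 4 vertices, so the decomposition has width 3, which upper-bounds the treewidth. Conversely, {0, 3, 4, 8} is a clique of size 4, and the vertices of any clique must share a bag in every tree decomposition; so some bag has ≥ 4 vertices and tw(G) ≥ 3. Therefore the treewidth is 3.

3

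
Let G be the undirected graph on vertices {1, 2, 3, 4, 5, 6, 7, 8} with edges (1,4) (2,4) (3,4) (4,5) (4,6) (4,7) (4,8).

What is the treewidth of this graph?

A width-1 tree decomposition is:
Bags: B1 = {2, 4}  B2 = {4, 5}  B3 = {3, 4}  B4 = {4, 7}  B5 = {1, 4}  B6 = {4, 8}  B7 = {4, 6}
Tree: B1–B2, B1–B3, B1–B4, B1–B5, B4–B6, B4–B7
Each bag holds 2 vertices, so the decomposition has width 1, which upper-bounds the treewidth. G has an edge, so its treewidth is at least 1. The upper and lower bounds meet at 1, so that is the treewidth.

1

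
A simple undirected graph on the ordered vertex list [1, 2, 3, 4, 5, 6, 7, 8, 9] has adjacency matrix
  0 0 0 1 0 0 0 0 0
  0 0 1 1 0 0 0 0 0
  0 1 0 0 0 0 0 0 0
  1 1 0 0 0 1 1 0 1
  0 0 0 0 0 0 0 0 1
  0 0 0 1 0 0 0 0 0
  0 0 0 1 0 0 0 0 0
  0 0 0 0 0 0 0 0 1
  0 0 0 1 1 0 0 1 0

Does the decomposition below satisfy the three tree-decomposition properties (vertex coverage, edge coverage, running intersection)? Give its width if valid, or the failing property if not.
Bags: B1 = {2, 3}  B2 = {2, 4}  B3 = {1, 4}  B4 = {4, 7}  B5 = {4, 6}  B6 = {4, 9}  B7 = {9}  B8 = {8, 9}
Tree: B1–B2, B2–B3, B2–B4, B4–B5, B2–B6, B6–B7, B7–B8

A tree decomposition must satisfy three properties: every vertex lies in some bag; for every edge, both endpoints lie together in some bag; and for every vertex, the bags containing it form a connected subtree. Here vertex 5 appears in no bag, so the decomposition is invalid.

No — vertex 5 appears in no bag.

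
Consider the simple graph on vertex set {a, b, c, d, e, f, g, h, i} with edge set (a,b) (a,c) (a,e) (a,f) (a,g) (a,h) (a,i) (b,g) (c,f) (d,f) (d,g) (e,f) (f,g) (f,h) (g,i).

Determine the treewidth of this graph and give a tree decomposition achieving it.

The largest bag has 3 vertices, giving width 2; this decomposition certifies tw(G) ≤ 2. On the other hand G contains the 3-clique {d, f, g}. A clique must lie in a single bag of any decomposition, so no decomposition can have width below 2. Combining the bounds, tw(G) = 2.

Treewidth 2.
One such decomposition:
Bags: B1 = {a, f, g}  B2 = {a, b, g}  B3 = {a, c, f}  B4 = {a, g, i}  B5 = {a, f, h}  B6 = {a, e, f}  B7 = {d, f, g}
Tree: B1–B2, B1–B3, B2–B4, B1–B5, B1–B6, B1–B7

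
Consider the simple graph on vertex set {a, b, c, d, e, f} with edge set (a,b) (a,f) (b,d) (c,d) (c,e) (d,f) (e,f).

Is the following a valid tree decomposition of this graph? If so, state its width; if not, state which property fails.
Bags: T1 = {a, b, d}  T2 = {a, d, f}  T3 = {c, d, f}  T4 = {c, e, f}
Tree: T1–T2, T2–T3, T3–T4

Checking the three conditions: (i) the bags cover all of {a, b, c, d, e, f}; (ii) for each edge, some bag contains both endpoints; (iii) the bags containing any fixed vertex form a subtree. All hold, so the decomposition is valid with width 3 − 1 = 2.

Yes; width 2.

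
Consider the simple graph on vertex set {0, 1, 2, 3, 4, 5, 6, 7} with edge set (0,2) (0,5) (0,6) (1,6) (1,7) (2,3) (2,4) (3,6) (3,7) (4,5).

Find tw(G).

2

A width-2 tree decomposition is:
Bags: B1 = {1, 3, 7}  B2 = {1, 3, 6}  B3 = {2, 3, 6}  B4 = {0, 2, 6}  B5 = {0, 2, 4}  B6 = {0, 4, 5}
Tree: B1–B2, B2–B3, B3–B4, B4–B5, B5–B6
The largest bag has 3 vertices, giving width 2; this decomposition certifies tw(G) ≤ 2. For the lower bound, G contains the cycle 7–1–6–3–7, so G is not a forest; only forests have treewidth ≤ 1, hence tw(G) ≥ 2. Combining the bounds, tw(G) = 2.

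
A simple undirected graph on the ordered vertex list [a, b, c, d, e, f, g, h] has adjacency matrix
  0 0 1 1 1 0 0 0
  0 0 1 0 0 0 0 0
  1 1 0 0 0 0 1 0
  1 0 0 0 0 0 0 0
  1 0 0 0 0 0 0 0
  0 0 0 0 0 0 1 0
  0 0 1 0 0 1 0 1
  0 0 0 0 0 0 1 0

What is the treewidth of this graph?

1

A width-1 tree decomposition is:
Bags: B1 = {a, c}  B2 = {c, g}  B3 = {a, e}  B4 = {a, d}  B5 = {f, g}  B6 = {g, h}  B7 = {b, c}
Tree: B1–B2, B1–B3, B1–B4, B2–B5, B5–B6, B2–B7
Each bag holds 2 vertices, so the decomposition has width 1, which upper-bounds the treewidth. Any graph with an edge has treewidth ≥ 1, and G has the edge a–c. Combining the bounds, tw(G) = 1.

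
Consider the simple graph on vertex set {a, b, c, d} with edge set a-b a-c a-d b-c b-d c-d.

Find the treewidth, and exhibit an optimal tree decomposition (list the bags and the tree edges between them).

A single bag containing all 4 vertices is trivially a valid decomposition of width 3. On the other hand G contains the 4-clique {a, b, c, d}. A clique must lie in a single bag of any decomposition, so no decomposition can have width below 3. Therefore the treewidth is 3.

Treewidth 3.
One optimal decomposition is:
Bags: B1 = {a, b, c, d}
Tree: (single bag)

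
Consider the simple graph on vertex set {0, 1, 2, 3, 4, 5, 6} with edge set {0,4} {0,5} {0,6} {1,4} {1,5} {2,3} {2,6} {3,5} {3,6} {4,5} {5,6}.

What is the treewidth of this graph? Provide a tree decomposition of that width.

Each bag holds 3 vertices, so the decomposition has width 2, which upper-bounds the treewidth. On the other hand G contains the 3-clique {2, 3, 6}. A clique must lie in a single bag of any decomposition, so no decomposition can have width below 2. Hence tw(G) = 2 exactly.

Treewidth 2.
One optimal decomposition is:
Bags: B1 = {0, 5, 6}  B2 = {3, 5, 6}  B3 = {0, 4, 5}  B4 = {1, 4, 5}  B5 = {2, 3, 6}
Tree: B1–B2, B1–B3, B3–B4, B2–B5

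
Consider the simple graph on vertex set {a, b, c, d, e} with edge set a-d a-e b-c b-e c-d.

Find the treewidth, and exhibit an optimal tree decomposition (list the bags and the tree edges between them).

Treewidth 2.
Bags: B1 = {b, c, e}  B2 = {a, c, e}  B3 = {a, c, d}
Tree: B1–B2, B2–B3

The largest bag has 3 vertices, giving width 2; this decomposition certifies tw(G) ≤ 2. The edges c–b–e–a–d–c form a cycle, so G is not a tree and its treewidth is at least 2. Hence tw(G) = 2 exactly.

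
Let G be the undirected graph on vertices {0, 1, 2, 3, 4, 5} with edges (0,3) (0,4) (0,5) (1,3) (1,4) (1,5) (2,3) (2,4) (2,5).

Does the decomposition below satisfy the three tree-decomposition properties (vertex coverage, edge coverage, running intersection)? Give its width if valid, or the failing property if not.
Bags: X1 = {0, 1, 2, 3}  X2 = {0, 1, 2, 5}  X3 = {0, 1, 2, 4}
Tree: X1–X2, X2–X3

Yes; width 3.

Vertex coverage: the bags together contain {0, 1, 2, 3, 4, 5}, the full vertex set. Edge coverage: each edge of G has both endpoints in at least one bag. Running intersection: for every vertex, the bags containing it form a connected subtree. All three properties hold, so this is a valid tree decomposition of width max|bag| − 1 = 3, and hence tw(G) ≤ 3.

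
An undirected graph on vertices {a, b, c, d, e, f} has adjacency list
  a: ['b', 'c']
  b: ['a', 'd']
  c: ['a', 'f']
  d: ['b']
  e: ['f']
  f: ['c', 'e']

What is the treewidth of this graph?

1

A width-1 tree decomposition is:
Bags: B1 = {e, f}  B2 = {c, f}  B3 = {a, c}  B4 = {a, b}  B5 = {b, d}
Tree: B1–B2, B2–B3, B3–B4, B4–B5
The largest bag has 2 vertices, giving width 1; this decomposition certifies tw(G) ≤ 1. G has an edge, so its treewidth is at least 1. Therefore the treewidth is 1.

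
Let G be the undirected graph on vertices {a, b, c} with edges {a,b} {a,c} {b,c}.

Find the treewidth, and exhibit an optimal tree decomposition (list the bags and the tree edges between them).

Treewidth 2.
One optimal decomposition is:
Bags: B1 = {a, b, c}
Tree: (single bag)

With just one bag of size 3, the width is 3 − 1 = 2, so tw(G) ≤ 2. Conversely, {a, b, c} is a clique of size 3, and the vertices of any clique must share a bag in every tree decomposition; so some bag has ≥ 3 vertices and tw(G) ≥ 2. Therefore the treewidth is 2.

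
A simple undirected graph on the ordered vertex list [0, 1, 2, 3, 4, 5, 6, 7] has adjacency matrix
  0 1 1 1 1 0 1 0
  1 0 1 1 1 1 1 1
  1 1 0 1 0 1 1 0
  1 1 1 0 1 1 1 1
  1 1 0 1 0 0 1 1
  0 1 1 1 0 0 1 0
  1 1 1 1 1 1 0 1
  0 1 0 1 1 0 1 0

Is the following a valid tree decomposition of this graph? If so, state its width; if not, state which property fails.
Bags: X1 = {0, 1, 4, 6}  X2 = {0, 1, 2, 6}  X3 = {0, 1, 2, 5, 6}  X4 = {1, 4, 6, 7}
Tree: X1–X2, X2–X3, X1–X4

No — vertex 3 appears in no bag.

A tree decomposition must satisfy three properties: every vertex lies in some bag; for every edge, both endpoints lie together in some bag; and for every vertex, the bags containing it form a connected subtree. Here vertex 3 appears in no bag, so the decomposition is invalid.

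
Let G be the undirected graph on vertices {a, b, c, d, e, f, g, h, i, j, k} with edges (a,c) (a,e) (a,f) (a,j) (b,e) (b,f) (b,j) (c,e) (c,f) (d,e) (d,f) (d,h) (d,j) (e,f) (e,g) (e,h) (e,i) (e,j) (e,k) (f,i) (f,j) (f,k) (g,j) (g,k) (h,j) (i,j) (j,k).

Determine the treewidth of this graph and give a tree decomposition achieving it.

Each bag holds 4 vertices, so the decomposition has width 3, which upper-bounds the treewidth. On the other hand G contains the 4-clique {e, g, j, k}. A clique must lie in a single bag of any decomposition, so no decomposition can have width below 3. The upper and lower bounds meet at 3, so that is the treewidth.

Treewidth 3.
Bags: B1 = {a, e, f, j}  B2 = {e, f, i, j}  B3 = {a, c, e, f}  B4 = {e, f, j, k}  B5 = {d, e, f, j}  B6 = {e, g, j, k}  B7 = {b, e, f, j}  B8 = {d, e, h, j}
Tree: B1–B2, B1–B3, B2–B4, B2–B5, B4–B6, B5–B7, B5–B8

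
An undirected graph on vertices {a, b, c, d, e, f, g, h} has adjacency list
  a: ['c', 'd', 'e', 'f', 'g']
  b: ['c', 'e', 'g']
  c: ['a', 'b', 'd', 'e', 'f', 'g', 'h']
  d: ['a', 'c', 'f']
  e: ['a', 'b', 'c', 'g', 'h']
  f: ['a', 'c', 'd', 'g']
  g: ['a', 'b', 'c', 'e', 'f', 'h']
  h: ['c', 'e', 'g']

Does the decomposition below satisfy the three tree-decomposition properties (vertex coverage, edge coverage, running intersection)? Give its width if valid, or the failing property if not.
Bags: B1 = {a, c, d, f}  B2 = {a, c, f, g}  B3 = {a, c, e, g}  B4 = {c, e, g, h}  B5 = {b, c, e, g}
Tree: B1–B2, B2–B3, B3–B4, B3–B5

Yes; width 3.

Vertex coverage: the bags together contain {a, b, c, d, e, f, g, h}, the full vertex set. Edge coverage: each edge of G has both endpoints in at least one bag. Running intersection: for every vertex, the bags containing it form a connected subtree. All three properties hold, so this is a valid tree decomposition of width max|bag| − 1 = 3, and hence tw(G) ≤ 3.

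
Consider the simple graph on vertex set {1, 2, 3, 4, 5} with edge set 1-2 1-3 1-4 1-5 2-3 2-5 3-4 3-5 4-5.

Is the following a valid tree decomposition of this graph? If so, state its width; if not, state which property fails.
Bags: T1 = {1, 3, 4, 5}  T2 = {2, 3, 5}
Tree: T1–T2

No — edge (1,2) lies in no bag.

A tree decomposition must satisfy three properties: every vertex lies in some bag; for every edge, both endpoints lie together in some bag; and for every vertex, the bags containing it form a connected subtree. Here edge (1,2) lies in no bag, so the decomposition is invalid.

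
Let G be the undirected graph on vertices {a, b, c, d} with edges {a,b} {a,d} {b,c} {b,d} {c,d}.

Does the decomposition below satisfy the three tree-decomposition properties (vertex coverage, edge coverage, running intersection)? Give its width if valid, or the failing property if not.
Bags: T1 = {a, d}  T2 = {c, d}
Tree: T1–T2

A tree decomposition must satisfy three properties: every vertex lies in some bag; for every edge, both endpoints lie together in some bag; and for every vertex, the bags containing it form a connected subtree. Here vertex b appears in no bag, so the decomposition is invalid.

No — vertex b appears in no bag.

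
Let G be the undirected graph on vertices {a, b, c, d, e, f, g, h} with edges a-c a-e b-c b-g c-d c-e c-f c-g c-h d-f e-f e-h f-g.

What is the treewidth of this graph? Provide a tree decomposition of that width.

Each bag holds 3 vertices, so the decomposition has width 2, which upper-bounds the treewidth. For the lower bound, the 3 vertices {a, c, e} are pairwise adjacent, and any tree decomposition puts a clique entirely inside one bag — forcing width ≥ 2. Combining the bounds, tw(G) = 2.

Treewidth 2.
Bags: B1 = {c, e, h}  B2 = {c, e, f}  B3 = {a, c, e}  B4 = {c, d, f}  B5 = {c, f, g}  B6 = {b, c, g}
Tree: B1–B2, B1–B3, B2–B4, B2–B5, B5–B6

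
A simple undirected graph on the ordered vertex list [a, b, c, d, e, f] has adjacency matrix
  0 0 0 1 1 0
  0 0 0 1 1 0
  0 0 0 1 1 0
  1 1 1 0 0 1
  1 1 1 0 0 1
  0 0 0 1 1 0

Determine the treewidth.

2

A width-2 tree decomposition is:
Bags: B1 = {d, e, f}  B2 = {c, d, e}  B3 = {b, d, e}  B4 = {a, d, e}
Tree: B1–B2, B2–B3, B3–B4
Each bag holds 3 vertices, so the decomposition has width 2, which upper-bounds the treewidth. The edges e–f–d–c–e form a cycle, so G is not a tree and its treewidth is at least 2. Hence tw(G) = 2 exactly.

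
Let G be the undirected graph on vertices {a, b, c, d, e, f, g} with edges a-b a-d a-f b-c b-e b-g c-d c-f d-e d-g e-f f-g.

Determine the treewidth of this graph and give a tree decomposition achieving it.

The largest bag has 4 vertices, giving width 3; this decomposition certifies tw(G) ≤ 3. For the lower bound: the 4 vertex sets {a,f}, {b,c}, {d}, {g} are disjoint, each induces a connected subgraph, and every pair is joined by at least one edge of G. Contracting each set to a single vertex therefore yields K_{4} as a minor, and since treewidth is minor-monotone, tw(G) ≥ tw(K_{4}) = 3. Therefore the treewidth is 3.

Treewidth 3.
Bags: B1 = {a, b, d, f}  B2 = {b, c, d, f}  B3 = {b, d, f, g}  B4 = {b, d, e, f}
Tree: B1–B2, B2–B3, B3–B4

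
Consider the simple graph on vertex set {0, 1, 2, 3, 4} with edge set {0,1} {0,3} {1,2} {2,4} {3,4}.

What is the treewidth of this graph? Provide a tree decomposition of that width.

Each bag holds 3 vertices, so the decomposition has width 2, which upper-bounds the treewidth. Since 2–1–0–3–4–2 is a cycle in G, G is not acyclic. Forests are exactly the graphs of treewidth ≤ 1, so tw(G) ≥ 2. Combining the bounds, tw(G) = 2.

Treewidth 2.
One optimal decomposition is:
Bags: B1 = {0, 1, 2}  B2 = {0, 2, 3}  B3 = {2, 3, 4}
Tree: B1–B2, B2–B3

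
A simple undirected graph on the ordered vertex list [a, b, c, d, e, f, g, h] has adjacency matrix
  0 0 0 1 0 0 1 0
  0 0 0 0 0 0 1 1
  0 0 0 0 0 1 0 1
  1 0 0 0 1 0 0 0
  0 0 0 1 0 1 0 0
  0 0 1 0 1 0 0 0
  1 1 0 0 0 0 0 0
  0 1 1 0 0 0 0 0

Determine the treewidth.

A width-2 tree decomposition is:
Bags: B1 = {d, e, f}  B2 = {a, d, f}  B3 = {a, f, g}  B4 = {b, f, g}  B5 = {b, f, h}  B6 = {c, f, h}
Tree: B1–B2, B2–B3, B3–B4, B4–B5, B5–B6
The largest bag has 3 vertices, giving width 2; this decomposition certifies tw(G) ≤ 2. The edges f–e–d–a–g–b–h–c–f form a cycle, so G is not a tree and its treewidth is at least 2. Combining the bounds, tw(G) = 2.

2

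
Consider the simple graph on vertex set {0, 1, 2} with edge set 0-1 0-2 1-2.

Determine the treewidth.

A width-2 tree decomposition is:
Bags: B1 = {0, 1, 2}
Tree: (single bag)
A single bag containing all 3 vertices is trivially a valid decomposition of width 2. On the other hand G contains the 3-clique {0, 1, 2}. A clique must lie in a single bag of any decomposition, so no decomposition can have width below 2. Therefore the treewidth is 2.

2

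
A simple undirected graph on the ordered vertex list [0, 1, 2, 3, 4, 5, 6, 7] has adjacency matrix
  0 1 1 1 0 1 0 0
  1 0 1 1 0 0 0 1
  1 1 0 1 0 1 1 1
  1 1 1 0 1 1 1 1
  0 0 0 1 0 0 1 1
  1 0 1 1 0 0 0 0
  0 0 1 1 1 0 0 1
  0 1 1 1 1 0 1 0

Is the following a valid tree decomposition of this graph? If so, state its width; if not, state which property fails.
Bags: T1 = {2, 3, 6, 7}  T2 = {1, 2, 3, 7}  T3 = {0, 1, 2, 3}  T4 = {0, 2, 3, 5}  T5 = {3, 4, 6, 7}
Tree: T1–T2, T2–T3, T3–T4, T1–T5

Every vertex of G appears in some bag (union = {0, 1, 2, 3, 4, 5, 6, 7}); every edge is covered by a bag; and for each vertex v the set of bags containing v is connected in the bag tree. The decomposition is therefore valid. The largest bag has 4 vertices, so the width is 3.

Yes; width 3.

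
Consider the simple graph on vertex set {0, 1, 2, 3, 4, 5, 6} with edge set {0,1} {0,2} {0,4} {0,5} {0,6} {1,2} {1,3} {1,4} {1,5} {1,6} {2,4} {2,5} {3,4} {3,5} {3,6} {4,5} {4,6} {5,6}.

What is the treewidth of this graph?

A width-4 tree decomposition is:
Bags: B1 = {0, 1, 2, 4, 5}  B2 = {0, 1, 4, 5, 6}  B3 = {1, 3, 4, 5, 6}
Tree: B1–B2, B2–B3
Each bag holds 5 vertices, so the decomposition has width 4, which upper-bounds the treewidth. Conversely, {0, 1, 2, 4, 5} is a clique of size 5, and the vertices of any clique must share a bag in every tree decomposition; so some bag has ≥ 5 vertices and tw(G) ≥ 4. The upper and lower bounds meet at 4, so that is the treewidth.

4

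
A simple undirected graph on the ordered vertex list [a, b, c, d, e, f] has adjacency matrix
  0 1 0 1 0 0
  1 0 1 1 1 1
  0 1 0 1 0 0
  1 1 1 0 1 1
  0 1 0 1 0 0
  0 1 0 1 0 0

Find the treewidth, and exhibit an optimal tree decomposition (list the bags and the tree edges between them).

The largest bag has 3 vertices, giving width 2; this decomposition certifies tw(G) ≤ 2. For the lower bound, the 3 vertices {b, d, e} are pairwise adjacent, and any tree decomposition puts a clique entirely inside one bag — forcing width ≥ 2. Hence tw(G) = 2 exactly.

Treewidth 2.
Bags: B1 = {b, d, f}  B2 = {b, c, d}  B3 = {b, d, e}  B4 = {a, b, d}
Tree: B1–B2, B2–B3, B1–B4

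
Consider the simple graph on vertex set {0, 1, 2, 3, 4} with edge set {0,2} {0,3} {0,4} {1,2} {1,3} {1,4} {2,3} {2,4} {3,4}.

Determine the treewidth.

3

A width-3 tree decomposition is:
Bags: B1 = {1, 2, 3, 4}  B2 = {0, 2, 3, 4}
Tree: B1–B2
Each bag holds 4 vertices, so the decomposition has width 3, which upper-bounds the treewidth. On the other hand G contains the 4-clique {0, 2, 3, 4}. A clique must lie in a single bag of any decomposition, so no decomposition can have width below 3. Combining the bounds, tw(G) = 3.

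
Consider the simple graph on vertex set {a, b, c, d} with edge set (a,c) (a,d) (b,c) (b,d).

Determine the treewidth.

A width-2 tree decomposition is:
Bags: B1 = {b, c, d}  B2 = {a, c, d}
Tree: B1–B2
Every bag has size at most 3, so the width is 3 − 1 = 2 and tw(G) ≤ 2. The edges d–b–c–a–d form a cycle, so G is not a tree and its treewidth is at least 2. Therefore the treewidth is 2.

2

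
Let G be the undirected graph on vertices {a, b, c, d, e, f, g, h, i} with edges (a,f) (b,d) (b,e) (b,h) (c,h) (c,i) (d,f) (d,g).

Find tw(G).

1

A width-1 tree decomposition is:
Bags: B1 = {c, h}  B2 = {b, h}  B3 = {b, d}  B4 = {b, e}  B5 = {d, f}  B6 = {d, g}  B7 = {a, f}  B8 = {c, i}
Tree: B1–B2, B2–B3, B2–B4, B3–B5, B5–B6, B5–B7, B1–B8
Each bag holds 2 vertices, so the decomposition has width 1, which upper-bounds the treewidth. G has an edge, so its treewidth is at least 1. The upper and lower bounds meet at 1, so that is the treewidth.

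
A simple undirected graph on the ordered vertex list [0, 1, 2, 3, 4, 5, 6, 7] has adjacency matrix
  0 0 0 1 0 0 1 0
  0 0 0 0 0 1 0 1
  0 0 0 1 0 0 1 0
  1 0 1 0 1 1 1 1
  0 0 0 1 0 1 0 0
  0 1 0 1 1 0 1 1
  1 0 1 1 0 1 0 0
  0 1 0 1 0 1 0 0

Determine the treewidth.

A width-2 tree decomposition is:
Bags: B1 = {3, 5, 6}  B2 = {3, 5, 7}  B3 = {2, 3, 6}  B4 = {0, 3, 6}  B5 = {3, 4, 5}  B6 = {1, 5, 7}
Tree: B1–B2, B1–B3, B3–B4, B1–B5, B2–B6
Each bag holds 3 vertices, so the decomposition has width 2, which upper-bounds the treewidth. On the other hand G contains the 3-clique {1, 5, 7}. A clique must lie in a single bag of any decomposition, so no decomposition can have width below 2. Combining the bounds, tw(G) = 2.

2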